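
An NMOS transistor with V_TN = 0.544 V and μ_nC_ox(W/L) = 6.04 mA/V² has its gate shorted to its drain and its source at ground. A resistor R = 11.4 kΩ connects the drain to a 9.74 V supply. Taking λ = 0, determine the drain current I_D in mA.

With gate tied to drain, V_GS = V_DS ≥ V_GS − V_TN, so the device is in saturation.
KCL at the drain: ½ k_n (V_GS − V_TN)² = (V_DD − V_GS)/R.
Let x = V_GS − 0.544. Then 34.4 x² + x − 9.196 = 0, giving x = 0.503 V (positive root), so V_GS = 1.05 V.
I_D = (V_DD − V_GS)/R = (9.74 − 1.05) / 11.4 = 0.763 mA.

I_D = 0.763 mA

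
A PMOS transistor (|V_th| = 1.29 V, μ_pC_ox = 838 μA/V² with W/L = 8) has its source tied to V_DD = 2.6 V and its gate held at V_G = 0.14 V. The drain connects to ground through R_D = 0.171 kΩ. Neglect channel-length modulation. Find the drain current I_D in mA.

V_SG = V_DD − V_G = 2.6 − 0.14 = 2.46 V, so V_ov = 2.46 − 1.29 = 1.17 V.
k_p = μ_pC_ox · (W/L) = 6.704 mA/V².
Assume saturation: I_D = ½ k_p V_ov² = 0.5 × 6.704 × 1.17² = 4.59 mA, giving V_SD = V_DD − I_D R_D = 2.6 − 4.59 × 0.171 = 1.82 V.
V_SD = 1.82 V ≥ V_ov = 1.17 V, confirming saturation.

I_D = 4.59 mA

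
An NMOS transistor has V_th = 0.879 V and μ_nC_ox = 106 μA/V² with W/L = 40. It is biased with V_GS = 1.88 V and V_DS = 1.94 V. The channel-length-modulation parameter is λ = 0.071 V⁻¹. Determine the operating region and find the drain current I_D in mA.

k_n = μ_nC_ox · (W/L) = 4.24 mA/V².
V_ov = V_GS − V_th = 1.88 − 0.879 = 1 V.
Since V_DS = 1.94 V ≥ V_ov = 1 V, the device is in saturation.
I_D = ½ k_n V_ov² (1 + λ V_DS) = 0.5 × 4.24 × 1² × (1 + 0.071 × 1.94) = 2.42 mA.

Saturation; I_D = 2.42 mA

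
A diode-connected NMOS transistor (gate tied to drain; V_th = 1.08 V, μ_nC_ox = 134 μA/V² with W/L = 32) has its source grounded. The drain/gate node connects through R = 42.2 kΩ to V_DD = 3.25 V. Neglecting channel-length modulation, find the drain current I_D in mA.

With gate tied to drain, V_GS = V_DS ≥ V_GS − V_th, so the device is in saturation.
k_n = μ_nC_ox · (W/L) = 4.288 mA/V².
KCL at the drain: ½ k_n (V_GS − V_th)² = (V_DD − V_GS)/R.
Let x = V_GS − 1.08. Then 90.5 x² + x − 2.17 = 0, giving x = 0.149 V (positive root), so V_GS = 1.23 V.
I_D = (V_DD − V_GS)/R = (3.25 − 1.23) / 42.2 = 0.0479 mA.

I_D = 0.0479 mA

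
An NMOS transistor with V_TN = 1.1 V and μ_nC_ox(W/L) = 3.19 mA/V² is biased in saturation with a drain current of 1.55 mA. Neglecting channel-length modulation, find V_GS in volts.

V_GS = 2.09 V

In saturation I_D = ½ k_n (V_GS − V_TN)², so V_GS − V_TN = √(2 I_D / k_n) = √(2 × 1.55 / 3.19) = 0.986 V.
V_GS = 1.1 + 0.986 = 2.09 V.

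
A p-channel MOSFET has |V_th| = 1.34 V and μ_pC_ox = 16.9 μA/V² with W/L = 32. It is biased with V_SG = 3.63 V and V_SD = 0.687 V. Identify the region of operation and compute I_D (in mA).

Triode; I_D = 0.723 mA

k_p = μ_pC_ox · (W/L) = 0.5408 mA/V².
V_ov = V_SG − |V_th| = 3.63 − 1.34 = 2.29 V.
Since V_SD = 0.687 V < V_ov = 2.29 V, the device is in the triode region.
I_D = k_p [V_ov · V_SD − ½ V_SD²] = 0.5408 × [2.29 × 0.687 − 0.5 × 0.687²] = 0.723 mA.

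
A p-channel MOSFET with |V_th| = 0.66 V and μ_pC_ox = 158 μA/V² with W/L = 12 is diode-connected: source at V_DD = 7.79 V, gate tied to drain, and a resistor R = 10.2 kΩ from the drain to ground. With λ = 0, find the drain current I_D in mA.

With gate tied to drain, V_SG = V_SD ≥ V_SG − |V_th|, so the device is in saturation.
k_p = μ_pC_ox · (W/L) = 1.896 mA/V².
KCL at the drain: ½ k_p (V_SG − |V_th|)² = (V_DD − V_SG)/R.
Let x = V_SG − 0.66. Then 9.67 x² + x − 7.13 = 0, giving x = 0.809 V (positive root), so V_SG = 1.47 V.
I_D = (V_DD − V_SG)/R = (7.79 − 1.47) / 10.2 = 0.62 mA.

I_D = 0.620 mA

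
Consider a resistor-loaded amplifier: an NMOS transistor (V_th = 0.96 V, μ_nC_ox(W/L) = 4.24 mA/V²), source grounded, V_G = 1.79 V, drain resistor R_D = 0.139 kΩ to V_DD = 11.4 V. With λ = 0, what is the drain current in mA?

V_GS = V_G = 1.79 V, so V_ov = 1.79 − 0.96 = 0.83 V.
Assume saturation: I_D = ½ k_n V_ov² = 0.5 × 4.24 × 0.83² = 1.46 mA, giving V_DS = V_DD − I_D R_D = 11.4 − 1.46 × 0.139 = 11.2 V.
V_DS = 11.2 V ≥ V_ov = 0.83 V, confirming saturation.

I_D = 1.46 mA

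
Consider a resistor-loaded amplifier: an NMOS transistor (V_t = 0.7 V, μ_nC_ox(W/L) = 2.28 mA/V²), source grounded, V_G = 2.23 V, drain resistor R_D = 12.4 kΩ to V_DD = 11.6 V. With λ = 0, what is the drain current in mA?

I_D = 0.912 mA

V_GS = V_G = 2.23 V, so V_ov = 2.23 − 0.7 = 1.53 V.
Assume saturation: I_D = ½ k_n V_ov² = 0.5 × 2.28 × 1.53² = 2.67 mA, giving V_DS = V_DD − I_D R_D = 11.6 − 2.67 × 12.4 = -21.5 V.
But -21.5 V < V_ov = 1.53 V, so the device is actually in triode.
In triode I_D = k_n[V_ov V_DS − ½ V_DS²] and I_D = (V_DD − V_DS)/R_D. Equating: 14.1 V_DS² − 44.26 V_DS + 11.6 = 0, giving V_DS = 0.289 V (the root below V_ov).
I_D = (11.6 − 0.289) / 12.4 = 0.912 mA.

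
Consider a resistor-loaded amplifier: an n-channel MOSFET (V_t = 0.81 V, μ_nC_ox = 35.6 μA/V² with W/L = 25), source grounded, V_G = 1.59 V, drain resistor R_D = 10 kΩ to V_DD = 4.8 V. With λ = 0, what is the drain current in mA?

I_D = 0.271 mA

V_GS = V_G = 1.59 V, so V_ov = 1.59 − 0.81 = 0.78 V.
k_n = μ_nC_ox · (W/L) = 0.89 mA/V².
Assume saturation: I_D = ½ k_n V_ov² = 0.5 × 0.89 × 0.78² = 0.271 mA, giving V_DS = V_DD − I_D R_D = 4.8 − 0.271 × 10 = 2.09 V.
V_DS = 2.09 V ≥ V_ov = 0.78 V, confirming saturation.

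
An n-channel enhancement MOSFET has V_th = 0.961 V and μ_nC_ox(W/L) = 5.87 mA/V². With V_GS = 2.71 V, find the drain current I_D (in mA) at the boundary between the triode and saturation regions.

I_D = 8.98 mA

At the boundary V_DS = V_ov = V_GS − V_th = 2.71 − 0.961 = 1.75 V.
I_D = ½ k_n V_ov² = 0.5 × 5.87 × 1.75² = 8.98 mA.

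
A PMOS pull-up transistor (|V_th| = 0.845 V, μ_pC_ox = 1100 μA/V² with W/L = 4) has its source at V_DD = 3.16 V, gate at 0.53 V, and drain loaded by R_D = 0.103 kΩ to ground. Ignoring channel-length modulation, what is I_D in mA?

I_D = 7.01 mA

V_SG = V_DD − V_G = 3.16 − 0.53 = 2.63 V, so V_ov = 2.63 − 0.845 = 1.78 V.
k_p = μ_pC_ox · (W/L) = 4.4 mA/V².
Assume saturation: I_D = ½ k_p V_ov² = 0.5 × 4.4 × 1.78² = 7.01 mA, giving V_SD = V_DD − I_D R_D = 3.16 − 7.01 × 0.103 = 2.44 V.
V_SD = 2.44 V ≥ V_ov = 1.78 V, confirming saturation.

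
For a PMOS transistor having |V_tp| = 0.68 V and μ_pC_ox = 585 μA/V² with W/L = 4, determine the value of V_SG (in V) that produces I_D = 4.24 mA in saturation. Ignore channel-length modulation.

k_p = μ_pC_ox · (W/L) = 2.34 mA/V².
In saturation I_D = ½ k_p (V_SG − |V_tp|)², so V_SG − |V_tp| = √(2 I_D / k_p) = √(2 × 4.24 / 2.34) = 1.9 V.
V_SG = 0.68 + 1.9 = 2.58 V.

V_SG = 2.58 V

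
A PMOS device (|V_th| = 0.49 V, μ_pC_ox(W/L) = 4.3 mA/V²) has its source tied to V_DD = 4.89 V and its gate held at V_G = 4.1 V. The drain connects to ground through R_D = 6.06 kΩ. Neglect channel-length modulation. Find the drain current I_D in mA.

V_SG = V_DD − V_G = 4.89 − 4.1 = 0.79 V, so V_ov = 0.79 − 0.49 = 0.3 V.
Assume saturation: I_D = ½ k_p V_ov² = 0.5 × 4.3 × 0.3² = 0.194 mA, giving V_SD = V_DD − I_D R_D = 4.89 − 0.194 × 6.06 = 3.72 V.
V_SD = 3.72 V ≥ V_ov = 0.3 V, confirming saturation.

I_D = 0.194 mA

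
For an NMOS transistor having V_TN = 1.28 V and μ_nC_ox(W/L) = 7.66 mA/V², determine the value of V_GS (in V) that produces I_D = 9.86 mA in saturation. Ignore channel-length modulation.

V_GS = 2.88 V

In saturation I_D = ½ k_n (V_GS − V_TN)², so V_GS − V_TN = √(2 I_D / k_n) = √(2 × 9.86 / 7.66) = 1.6 V.
V_GS = 1.28 + 1.6 = 2.88 V.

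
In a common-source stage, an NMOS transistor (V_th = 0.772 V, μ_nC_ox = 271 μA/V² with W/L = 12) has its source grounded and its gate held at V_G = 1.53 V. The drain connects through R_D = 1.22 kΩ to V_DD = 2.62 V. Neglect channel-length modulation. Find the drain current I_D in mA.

V_GS = V_G = 1.53 V, so V_ov = 1.53 − 0.772 = 0.758 V.
k_n = μ_nC_ox · (W/L) = 3.252 mA/V².
Assume saturation: I_D = ½ k_n V_ov² = 0.5 × 3.252 × 0.758² = 0.934 mA, giving V_DS = V_DD − I_D R_D = 2.62 − 0.934 × 1.22 = 1.48 V.
V_DS = 1.48 V ≥ V_ov = 0.758 V, confirming saturation.

I_D = 0.934 mA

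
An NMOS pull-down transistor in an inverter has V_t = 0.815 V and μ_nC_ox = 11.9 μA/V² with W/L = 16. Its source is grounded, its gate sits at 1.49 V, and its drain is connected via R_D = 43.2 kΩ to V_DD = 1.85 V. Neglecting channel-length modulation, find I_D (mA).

V_GS = V_G = 1.49 V, so V_ov = 1.49 − 0.815 = 0.675 V.
k_n = μ_nC_ox · (W/L) = 0.1904 mA/V².
Assume saturation: I_D = ½ k_n V_ov² = 0.5 × 0.1904 × 0.675² = 0.0434 mA, giving V_DS = V_DD − I_D R_D = 1.85 − 0.0434 × 43.2 = -0.0238 V.
But -0.0238 V < V_ov = 0.675 V, so the device is actually in triode.
In triode I_D = k_n[V_ov V_DS − ½ V_DS²] and I_D = (V_DD − V_DS)/R_D. Equating: 4.11 V_DS² − 6.552 V_DS + 1.85 = 0, giving V_DS = 0.367 V (the root below V_ov).
I_D = (1.85 − 0.367) / 43.2 = 0.0343 mA.

I_D = 0.0343 mA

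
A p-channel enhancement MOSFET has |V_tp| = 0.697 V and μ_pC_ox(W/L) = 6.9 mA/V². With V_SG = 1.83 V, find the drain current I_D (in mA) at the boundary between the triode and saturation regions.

At the boundary V_SD = V_ov = V_SG − |V_tp| = 1.83 − 0.697 = 1.13 V.
I_D = ½ k_p V_ov² = 0.5 × 6.9 × 1.13² = 4.43 mA.

I_D = 4.43 mA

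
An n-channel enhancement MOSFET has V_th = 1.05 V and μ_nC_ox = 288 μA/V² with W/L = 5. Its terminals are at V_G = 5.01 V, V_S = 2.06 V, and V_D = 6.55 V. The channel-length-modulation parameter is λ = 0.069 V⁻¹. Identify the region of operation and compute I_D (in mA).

V_GS = V_G − V_S = 5.01 − 2.06 = 2.95 V; V_DS = V_D − V_S = 6.55 − 2.06 = 4.49 V.
k_n = μ_nC_ox · (W/L) = 1.44 mA/V².
V_ov = V_GS − V_th = 2.95 − 1.05 = 1.9 V.
Since V_DS = 4.49 V ≥ V_ov = 1.9 V, the device is in saturation.
I_D = ½ k_n V_ov² (1 + λ V_DS) = 0.5 × 1.44 × 1.9² × (1 + 0.069 × 4.49) = 3.4 mA.

Saturation; I_D = 3.40 mA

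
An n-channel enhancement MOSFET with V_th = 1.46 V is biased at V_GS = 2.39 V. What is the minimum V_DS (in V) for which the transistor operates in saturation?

The boundary between triode and saturation is V_DS = V_GS − V_th = V_ov.
V_ov = 2.39 − 1.46 = 0.93 V.

V_DS,sat = 0.930 V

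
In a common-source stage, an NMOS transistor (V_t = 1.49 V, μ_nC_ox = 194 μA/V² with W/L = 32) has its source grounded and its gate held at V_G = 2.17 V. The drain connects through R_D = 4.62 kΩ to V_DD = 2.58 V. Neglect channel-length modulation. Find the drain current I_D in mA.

I_D = 0.528 mA

V_GS = V_G = 2.17 V, so V_ov = 2.17 − 1.49 = 0.68 V.
k_n = μ_nC_ox · (W/L) = 6.208 mA/V².
Assume saturation: I_D = ½ k_n V_ov² = 0.5 × 6.208 × 0.68² = 1.44 mA, giving V_DS = V_DD − I_D R_D = 2.58 − 1.44 × 4.62 = -4.05 V.
But -4.05 V < V_ov = 0.68 V, so the device is actually in triode.
In triode I_D = k_n[V_ov V_DS − ½ V_DS²] and I_D = (V_DD − V_DS)/R_D. Equating: 14.3 V_DS² − 20.5 V_DS + 2.58 = 0, giving V_DS = 0.139 V (the root below V_ov).
I_D = (2.58 − 0.139) / 4.62 = 0.528 mA.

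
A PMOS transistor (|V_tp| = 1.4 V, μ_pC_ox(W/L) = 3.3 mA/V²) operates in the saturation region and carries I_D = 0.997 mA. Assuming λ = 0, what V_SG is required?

V_SG = 2.18 V

In saturation I_D = ½ k_p (V_SG − |V_tp|)², so V_SG − |V_tp| = √(2 I_D / k_p) = √(2 × 0.997 / 3.3) = 0.777 V.
V_SG = 1.4 + 0.777 = 2.18 V.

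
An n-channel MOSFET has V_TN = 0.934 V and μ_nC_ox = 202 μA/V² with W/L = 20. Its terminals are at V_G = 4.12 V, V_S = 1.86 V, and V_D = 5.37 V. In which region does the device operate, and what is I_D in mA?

V_GS = V_G − V_S = 4.12 − 1.86 = 2.26 V; V_DS = V_D − V_S = 5.37 − 1.86 = 3.51 V.
k_n = μ_nC_ox · (W/L) = 4.04 mA/V².
V_ov = V_GS − V_TN = 2.26 − 0.934 = 1.33 V.
Since V_DS = 3.51 V ≥ V_ov = 1.33 V, the device is in saturation.
I_D = ½ k_n V_ov² = 0.5 × 4.04 × 1.33² = 3.55 mA.

Saturation; I_D = 3.55 mA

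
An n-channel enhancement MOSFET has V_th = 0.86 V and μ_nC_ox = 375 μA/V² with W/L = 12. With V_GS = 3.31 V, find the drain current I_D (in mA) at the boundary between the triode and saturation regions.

At the boundary V_DS = V_ov = V_GS − V_th = 3.31 − 0.86 = 2.45 V.
k_n = μ_nC_ox · (W/L) = 4.5 mA/V².
I_D = ½ k_n V_ov² = 0.5 × 4.5 × 2.45² = 13.5 mA.

I_D = 13.5 mA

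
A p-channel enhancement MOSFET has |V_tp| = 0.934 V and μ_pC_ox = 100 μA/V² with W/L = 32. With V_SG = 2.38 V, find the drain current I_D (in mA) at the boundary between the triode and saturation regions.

At the boundary V_SD = V_ov = V_SG − |V_tp| = 2.38 − 0.934 = 1.45 V.
k_p = μ_pC_ox · (W/L) = 3.2 mA/V².
I_D = ½ k_p V_ov² = 0.5 × 3.2 × 1.45² = 3.35 mA.

I_D = 3.35 mA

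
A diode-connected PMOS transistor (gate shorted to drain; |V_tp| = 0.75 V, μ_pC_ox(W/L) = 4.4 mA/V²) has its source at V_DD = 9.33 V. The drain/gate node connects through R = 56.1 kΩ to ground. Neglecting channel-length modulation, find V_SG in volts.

V_SG = 1.01 V

With gate tied to drain, V_SG = V_SD ≥ V_SG − |V_tp|, so the device is in saturation.
KCL at the drain: ½ k_p (V_SG − |V_tp|)² = (V_DD − V_SG)/R.
Let x = V_SG − 0.75. Then 123 x² + x − 8.58 = 0, giving x = 0.26 V (positive root), so V_SG = 1.01 V.
I_D = (V_DD − V_SG)/R = (9.33 − 1.01) / 56.1 = 0.148 mA.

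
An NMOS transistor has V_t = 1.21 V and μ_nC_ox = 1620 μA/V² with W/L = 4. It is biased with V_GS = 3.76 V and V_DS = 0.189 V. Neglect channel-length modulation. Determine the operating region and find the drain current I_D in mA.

k_n = μ_nC_ox · (W/L) = 6.48 mA/V².
V_ov = V_GS − V_t = 3.76 − 1.21 = 2.55 V.
Since V_DS = 0.189 V < V_ov = 2.55 V, the device is in the triode region.
I_D = k_n [V_ov · V_DS − ½ V_DS²] = 6.48 × [2.55 × 0.189 − 0.5 × 0.189²] = 3.01 mA.

Triode; I_D = 3.01 mA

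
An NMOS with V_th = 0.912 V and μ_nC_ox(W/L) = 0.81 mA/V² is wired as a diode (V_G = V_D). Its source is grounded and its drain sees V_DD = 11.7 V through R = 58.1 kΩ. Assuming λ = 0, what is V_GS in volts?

V_GS = 1.57 V

With gate tied to drain, V_GS = V_DS ≥ V_GS − V_th, so the device is in saturation.
KCL at the drain: ½ k_n (V_GS − V_th)² = (V_DD − V_GS)/R.
Let x = V_GS − 0.912. Then 23.5 x² + x − 10.79 = 0, giving x = 0.656 V (positive root), so V_GS = 1.57 V.
I_D = (V_DD − V_GS)/R = (11.7 − 1.57) / 58.1 = 0.174 mA.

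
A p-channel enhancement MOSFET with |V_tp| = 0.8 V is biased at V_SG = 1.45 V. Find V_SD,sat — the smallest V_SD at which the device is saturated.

V_SD,sat = 0.650 V

The boundary between triode and saturation is V_SD = V_SG − |V_tp| = V_ov.
V_ov = 1.45 − 0.8 = 0.65 V.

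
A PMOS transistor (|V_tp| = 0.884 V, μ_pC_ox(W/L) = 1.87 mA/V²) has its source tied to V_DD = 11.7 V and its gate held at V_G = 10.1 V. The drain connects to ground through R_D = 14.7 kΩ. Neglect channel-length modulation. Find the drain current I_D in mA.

V_SG = V_DD − V_G = 11.7 − 10.1 = 1.6 V, so V_ov = 1.6 − 0.884 = 0.716 V.
Assume saturation: I_D = ½ k_p V_ov² = 0.5 × 1.87 × 0.716² = 0.479 mA, giving V_SD = V_DD − I_D R_D = 11.7 − 0.479 × 14.7 = 4.65 V.
V_SD = 4.65 V ≥ V_ov = 0.716 V, confirming saturation.

I_D = 0.479 mA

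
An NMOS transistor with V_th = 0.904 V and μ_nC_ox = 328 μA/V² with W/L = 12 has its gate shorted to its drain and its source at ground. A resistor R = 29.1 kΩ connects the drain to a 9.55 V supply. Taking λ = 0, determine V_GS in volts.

V_GS = 1.28 V

With gate tied to drain, V_GS = V_DS ≥ V_GS − V_th, so the device is in saturation.
k_n = μ_nC_ox · (W/L) = 3.936 mA/V².
KCL at the drain: ½ k_n (V_GS − V_th)² = (V_DD − V_GS)/R.
Let x = V_GS − 0.904. Then 57.3 x² + x − 8.646 = 0, giving x = 0.38 V (positive root), so V_GS = 1.28 V.
I_D = (V_DD − V_GS)/R = (9.55 − 1.28) / 29.1 = 0.284 mA.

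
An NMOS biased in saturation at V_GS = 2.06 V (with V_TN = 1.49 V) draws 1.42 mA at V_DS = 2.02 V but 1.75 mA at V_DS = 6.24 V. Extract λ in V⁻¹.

λ = 0.0620 V⁻¹

With V_GS fixed, I_D ∝ (1 + λ V_DS) in saturation, so I_D2/I_D1 = (1 + λ V_DS2)/(1 + λ V_DS1).
1.75/1.42 = 1.232 = (1 + 6.24 λ)/(1 + 2.02 λ).
Solving: λ (I_D1 V_DS2 − I_D2 V_DS1) = I_D2 − I_D1, so λ = (1.75 − 1.42) / (1.42 × 6.24 − 1.75 × 2.02) = 0.33 / 5.33 = 0.062 V⁻¹.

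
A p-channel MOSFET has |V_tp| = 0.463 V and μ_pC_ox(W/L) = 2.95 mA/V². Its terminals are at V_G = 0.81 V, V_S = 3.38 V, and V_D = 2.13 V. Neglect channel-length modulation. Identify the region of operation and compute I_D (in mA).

V_SG = V_S − V_G = 3.38 − 0.81 = 2.57 V; V_SD = V_S − V_D = 3.38 − 2.13 = 1.25 V.
V_ov = V_SG − |V_tp| = 2.57 − 0.463 = 2.11 V.
Since V_SD = 1.25 V < V_ov = 2.11 V, the device is in the triode region.
I_D = k_p [V_ov · V_SD − ½ V_SD²] = 2.95 × [2.11 × 1.25 − 0.5 × 1.25²] = 5.46 mA.

Triode; I_D = 5.46 mA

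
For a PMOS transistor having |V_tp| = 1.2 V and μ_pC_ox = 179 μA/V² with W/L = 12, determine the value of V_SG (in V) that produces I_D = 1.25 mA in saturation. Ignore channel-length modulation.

V_SG = 2.28 V

k_p = μ_pC_ox · (W/L) = 2.148 mA/V².
In saturation I_D = ½ k_p (V_SG − |V_tp|)², so V_SG − |V_tp| = √(2 I_D / k_p) = √(2 × 1.25 / 2.148) = 1.08 V.
V_SG = 1.2 + 1.08 = 2.28 V.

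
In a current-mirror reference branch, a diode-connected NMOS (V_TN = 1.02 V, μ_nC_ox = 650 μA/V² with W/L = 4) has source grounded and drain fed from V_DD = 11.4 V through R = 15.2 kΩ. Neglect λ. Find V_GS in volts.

With gate tied to drain, V_GS = V_DS ≥ V_GS − V_TN, so the device is in saturation.
k_n = μ_nC_ox · (W/L) = 2.6 mA/V².
KCL at the drain: ½ k_n (V_GS − V_TN)² = (V_DD − V_GS)/R.
Let x = V_GS − 1.02. Then 19.8 x² + x − 10.38 = 0, giving x = 0.7 V (positive root), so V_GS = 1.72 V.
I_D = (V_DD − V_GS)/R = (11.4 − 1.72) / 15.2 = 0.637 mA.

V_GS = 1.72 V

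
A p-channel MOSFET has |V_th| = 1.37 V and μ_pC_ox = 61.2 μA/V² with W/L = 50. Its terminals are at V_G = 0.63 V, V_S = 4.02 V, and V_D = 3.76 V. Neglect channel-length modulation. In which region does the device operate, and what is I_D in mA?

V_SG = V_S − V_G = 4.02 − 0.63 = 3.39 V; V_SD = V_S − V_D = 4.02 − 3.76 = 0.26 V.
k_p = μ_pC_ox · (W/L) = 3.06 mA/V².
V_ov = V_SG − |V_th| = 3.39 − 1.37 = 2.02 V.
Since V_SD = 0.26 V < V_ov = 2.02 V, the device is in the triode region.
I_D = k_p [V_ov · V_SD − ½ V_SD²] = 3.06 × [2.02 × 0.26 − 0.5 × 0.26²] = 1.5 mA.

Triode; I_D = 1.50 mA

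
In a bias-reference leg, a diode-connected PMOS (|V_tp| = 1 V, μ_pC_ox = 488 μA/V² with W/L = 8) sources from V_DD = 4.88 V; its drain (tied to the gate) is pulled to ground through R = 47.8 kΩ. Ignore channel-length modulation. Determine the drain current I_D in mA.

With gate tied to drain, V_SG = V_SD ≥ V_SG − |V_tp|, so the device is in saturation.
k_p = μ_pC_ox · (W/L) = 3.904 mA/V².
KCL at the drain: ½ k_p (V_SG − |V_tp|)² = (V_DD − V_SG)/R.
Let x = V_SG − 1. Then 93.3 x² + x − 3.88 = 0, giving x = 0.199 V (positive root), so V_SG = 1.2 V.
I_D = (V_DD − V_SG)/R = (4.88 − 1.2) / 47.8 = 0.077 mA.

I_D = 0.0770 mA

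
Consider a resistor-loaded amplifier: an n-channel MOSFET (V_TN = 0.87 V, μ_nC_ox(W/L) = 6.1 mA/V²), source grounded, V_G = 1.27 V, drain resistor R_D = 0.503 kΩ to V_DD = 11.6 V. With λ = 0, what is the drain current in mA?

I_D = 0.488 mA

V_GS = V_G = 1.27 V, so V_ov = 1.27 − 0.87 = 0.4 V.
Assume saturation: I_D = ½ k_n V_ov² = 0.5 × 6.1 × 0.4² = 0.488 mA, giving V_DS = V_DD − I_D R_D = 11.6 − 0.488 × 0.503 = 11.4 V.
V_DS = 11.4 V ≥ V_ov = 0.4 V, confirming saturation.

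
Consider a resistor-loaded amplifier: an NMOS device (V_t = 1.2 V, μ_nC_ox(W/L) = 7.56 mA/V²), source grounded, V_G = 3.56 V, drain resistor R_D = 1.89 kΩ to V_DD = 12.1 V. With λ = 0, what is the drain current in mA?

V_GS = V_G = 3.56 V, so V_ov = 3.56 − 1.2 = 2.36 V.
Assume saturation: I_D = ½ k_n V_ov² = 0.5 × 7.56 × 2.36² = 21.1 mA, giving V_DS = V_DD − I_D R_D = 12.1 − 21.1 × 1.89 = -27.7 V.
But -27.7 V < V_ov = 2.36 V, so the device is actually in triode.
In triode I_D = k_n[V_ov V_DS − ½ V_DS²] and I_D = (V_DD − V_DS)/R_D. Equating: 7.14 V_DS² − 34.72 V_DS + 12.1 = 0, giving V_DS = 0.378 V (the root below V_ov).
I_D = (12.1 − 0.378) / 1.89 = 6.2 mA.

I_D = 6.20 mA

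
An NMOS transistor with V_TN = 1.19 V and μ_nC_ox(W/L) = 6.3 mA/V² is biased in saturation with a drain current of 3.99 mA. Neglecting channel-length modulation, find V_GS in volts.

V_GS = 2.32 V

In saturation I_D = ½ k_n (V_GS − V_TN)², so V_GS − V_TN = √(2 I_D / k_n) = √(2 × 3.99 / 6.3) = 1.13 V.
V_GS = 1.19 + 1.13 = 2.32 V.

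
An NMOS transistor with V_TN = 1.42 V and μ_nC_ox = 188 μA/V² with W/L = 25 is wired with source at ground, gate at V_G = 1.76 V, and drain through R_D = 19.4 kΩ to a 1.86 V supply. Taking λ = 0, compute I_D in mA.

V_GS = V_G = 1.76 V, so V_ov = 1.76 − 1.42 = 0.34 V.
k_n = μ_nC_ox · (W/L) = 4.7 mA/V².
Assume saturation: I_D = ½ k_n V_ov² = 0.5 × 4.7 × 0.34² = 0.272 mA, giving V_DS = V_DD − I_D R_D = 1.86 − 0.272 × 19.4 = -3.41 V.
But -3.41 V < V_ov = 0.34 V, so the device is actually in triode.
In triode I_D = k_n[V_ov V_DS − ½ V_DS²] and I_D = (V_DD − V_DS)/R_D. Equating: 45.6 V_DS² − 32 V_DS + 1.86 = 0, giving V_DS = 0.0639 V (the root below V_ov).
I_D = (1.86 − 0.0639) / 19.4 = 0.0926 mA.

I_D = 0.0926 mA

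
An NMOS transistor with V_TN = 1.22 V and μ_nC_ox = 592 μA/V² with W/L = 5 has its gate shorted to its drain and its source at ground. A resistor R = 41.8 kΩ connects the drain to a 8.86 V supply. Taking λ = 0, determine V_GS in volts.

With gate tied to drain, V_GS = V_DS ≥ V_GS − V_TN, so the device is in saturation.
k_n = μ_nC_ox · (W/L) = 2.96 mA/V².
KCL at the drain: ½ k_n (V_GS − V_TN)² = (V_DD − V_GS)/R.
Let x = V_GS − 1.22. Then 61.9 x² + x − 7.64 = 0, giving x = 0.343 V (positive root), so V_GS = 1.56 V.
I_D = (V_DD − V_GS)/R = (8.86 − 1.56) / 41.8 = 0.175 mA.

V_GS = 1.56 V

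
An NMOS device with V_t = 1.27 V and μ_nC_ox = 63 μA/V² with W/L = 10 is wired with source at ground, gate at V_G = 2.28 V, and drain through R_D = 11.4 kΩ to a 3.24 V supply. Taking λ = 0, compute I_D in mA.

V_GS = V_G = 2.28 V, so V_ov = 2.28 − 1.27 = 1.01 V.
k_n = μ_nC_ox · (W/L) = 0.63 mA/V².
Assume saturation: I_D = ½ k_n V_ov² = 0.5 × 0.63 × 1.01² = 0.321 mA, giving V_DS = V_DD − I_D R_D = 3.24 − 0.321 × 11.4 = -0.423 V.
But -0.423 V < V_ov = 1.01 V, so the device is actually in triode.
In triode I_D = k_n[V_ov V_DS − ½ V_DS²] and I_D = (V_DD − V_DS)/R_D. Equating: 3.59 V_DS² − 8.254 V_DS + 3.24 = 0, giving V_DS = 0.502 V (the root below V_ov).
I_D = (3.24 − 0.502) / 11.4 = 0.24 mA.

I_D = 0.240 mA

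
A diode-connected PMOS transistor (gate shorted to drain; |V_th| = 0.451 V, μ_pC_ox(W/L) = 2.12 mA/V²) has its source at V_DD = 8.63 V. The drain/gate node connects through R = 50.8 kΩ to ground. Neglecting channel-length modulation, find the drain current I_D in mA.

With gate tied to drain, V_SG = V_SD ≥ V_SG − |V_th|, so the device is in saturation.
KCL at the drain: ½ k_p (V_SG − |V_th|)² = (V_DD − V_SG)/R.
Let x = V_SG − 0.451. Then 53.8 x² + x − 8.179 = 0, giving x = 0.381 V (positive root), so V_SG = 0.832 V.
I_D = (V_DD − V_SG)/R = (8.63 − 0.832) / 50.8 = 0.154 mA.

I_D = 0.154 mA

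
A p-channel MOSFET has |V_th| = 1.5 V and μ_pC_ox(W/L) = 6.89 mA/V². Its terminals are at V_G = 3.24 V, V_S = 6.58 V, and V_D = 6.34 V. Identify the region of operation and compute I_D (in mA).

V_SG = V_S − V_G = 6.58 − 3.24 = 3.34 V; V_SD = V_S − V_D = 6.58 − 6.34 = 0.24 V.
V_ov = V_SG − |V_th| = 3.34 − 1.5 = 1.84 V.
Since V_SD = 0.24 V < V_ov = 1.84 V, the device is in the triode region.
I_D = k_p [V_ov · V_SD − ½ V_SD²] = 6.89 × [1.84 × 0.24 − 0.5 × 0.24²] = 2.84 mA.

Triode; I_D = 2.84 mA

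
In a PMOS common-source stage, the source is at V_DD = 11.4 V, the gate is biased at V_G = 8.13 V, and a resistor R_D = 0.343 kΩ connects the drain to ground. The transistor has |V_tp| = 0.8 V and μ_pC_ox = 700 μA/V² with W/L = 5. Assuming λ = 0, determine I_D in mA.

V_SG = V_DD − V_G = 11.4 − 8.13 = 3.27 V, so V_ov = 3.27 − 0.8 = 2.47 V.
k_p = μ_pC_ox · (W/L) = 3.5 mA/V².
Assume saturation: I_D = ½ k_p V_ov² = 0.5 × 3.5 × 2.47² = 10.7 mA, giving V_SD = V_DD − I_D R_D = 11.4 − 10.7 × 0.343 = 7.74 V.
V_SD = 7.74 V ≥ V_ov = 2.47 V, confirming saturation.

I_D = 10.7 mA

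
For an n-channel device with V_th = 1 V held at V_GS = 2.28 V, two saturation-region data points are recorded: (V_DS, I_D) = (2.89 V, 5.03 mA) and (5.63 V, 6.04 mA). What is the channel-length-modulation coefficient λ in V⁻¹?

λ = 0.0930 V⁻¹

With V_GS fixed, I_D ∝ (1 + λ V_DS) in saturation, so I_D2/I_D1 = (1 + λ V_DS2)/(1 + λ V_DS1).
6.04/5.03 = 1.201 = (1 + 5.63 λ)/(1 + 2.89 λ).
Solving: λ (I_D1 V_DS2 − I_D2 V_DS1) = I_D2 − I_D1, so λ = (6.04 − 5.03) / (5.03 × 5.63 − 6.04 × 2.89) = 1.01 / 10.9 = 0.093 V⁻¹.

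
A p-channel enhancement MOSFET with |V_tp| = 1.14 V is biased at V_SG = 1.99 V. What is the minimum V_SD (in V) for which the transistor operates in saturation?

The boundary between triode and saturation is V_SD = V_SG − |V_tp| = V_ov.
V_ov = 1.99 − 1.14 = 0.85 V.

V_SD,sat = 0.850 V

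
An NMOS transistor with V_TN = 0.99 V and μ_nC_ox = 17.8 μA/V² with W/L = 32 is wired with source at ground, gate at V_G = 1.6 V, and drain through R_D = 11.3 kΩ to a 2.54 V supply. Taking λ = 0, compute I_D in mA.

V_GS = V_G = 1.6 V, so V_ov = 1.6 − 0.99 = 0.61 V.
k_n = μ_nC_ox · (W/L) = 0.5696 mA/V².
Assume saturation: I_D = ½ k_n V_ov² = 0.5 × 0.5696 × 0.61² = 0.106 mA, giving V_DS = V_DD − I_D R_D = 2.54 − 0.106 × 11.3 = 1.34 V.
V_DS = 1.34 V ≥ V_ov = 0.61 V, confirming saturation.

I_D = 0.106 mA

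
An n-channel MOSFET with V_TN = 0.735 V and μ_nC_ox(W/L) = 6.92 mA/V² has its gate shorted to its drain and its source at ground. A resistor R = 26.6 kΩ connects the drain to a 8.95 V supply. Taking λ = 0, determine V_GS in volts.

With gate tied to drain, V_GS = V_DS ≥ V_GS − V_TN, so the device is in saturation.
KCL at the drain: ½ k_n (V_GS − V_TN)² = (V_DD − V_GS)/R.
Let x = V_GS − 0.735. Then 92 x² + x − 8.215 = 0, giving x = 0.293 V (positive root), so V_GS = 1.03 V.
I_D = (V_DD − V_GS)/R = (8.95 − 1.03) / 26.6 = 0.298 mA.

V_GS = 1.03 V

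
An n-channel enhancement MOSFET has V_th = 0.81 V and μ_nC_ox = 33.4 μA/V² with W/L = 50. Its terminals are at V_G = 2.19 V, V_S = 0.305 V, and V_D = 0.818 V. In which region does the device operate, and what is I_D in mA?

Triode; I_D = 0.701 mA

V_GS = V_G − V_S = 2.19 − 0.305 = 1.89 V; V_DS = V_D − V_S = 0.818 − 0.305 = 0.513 V.
k_n = μ_nC_ox · (W/L) = 1.67 mA/V².
V_ov = V_GS − V_th = 1.89 − 0.81 = 1.07 V.
Since V_DS = 0.513 V < V_ov = 1.07 V, the device is in the triode region.
I_D = k_n [V_ov · V_DS − ½ V_DS²] = 1.67 × [1.07 × 0.513 − 0.5 × 0.513²] = 0.701 mA.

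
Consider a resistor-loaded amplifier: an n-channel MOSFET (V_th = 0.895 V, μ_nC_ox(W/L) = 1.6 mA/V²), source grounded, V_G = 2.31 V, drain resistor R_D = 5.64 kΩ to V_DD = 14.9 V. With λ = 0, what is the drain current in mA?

V_GS = V_G = 2.31 V, so V_ov = 2.31 − 0.895 = 1.42 V.
Assume saturation: I_D = ½ k_n V_ov² = 0.5 × 1.6 × 1.42² = 1.6 mA, giving V_DS = V_DD − I_D R_D = 14.9 − 1.6 × 5.64 = 5.87 V.
V_DS = 5.87 V ≥ V_ov = 1.42 V, confirming saturation.

I_D = 1.60 mA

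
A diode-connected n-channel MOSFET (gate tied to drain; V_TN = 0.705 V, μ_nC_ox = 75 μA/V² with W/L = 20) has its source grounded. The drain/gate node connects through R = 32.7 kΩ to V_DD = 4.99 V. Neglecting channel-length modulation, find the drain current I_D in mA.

With gate tied to drain, V_GS = V_DS ≥ V_GS − V_TN, so the device is in saturation.
k_n = μ_nC_ox · (W/L) = 1.5 mA/V².
KCL at the drain: ½ k_n (V_GS − V_TN)² = (V_DD − V_GS)/R.
Let x = V_GS − 0.705. Then 24.5 x² + x − 4.285 = 0, giving x = 0.398 V (positive root), so V_GS = 1.1 V.
I_D = (V_DD − V_GS)/R = (4.99 − 1.1) / 32.7 = 0.119 mA.

I_D = 0.119 mA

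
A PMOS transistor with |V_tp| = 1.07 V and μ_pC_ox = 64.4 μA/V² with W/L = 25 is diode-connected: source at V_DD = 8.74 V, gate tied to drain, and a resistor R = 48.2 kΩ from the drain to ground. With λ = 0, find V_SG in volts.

With gate tied to drain, V_SG = V_SD ≥ V_SG − |V_tp|, so the device is in saturation.
k_p = μ_pC_ox · (W/L) = 1.61 mA/V².
KCL at the drain: ½ k_p (V_SG − |V_tp|)² = (V_DD − V_SG)/R.
Let x = V_SG − 1.07. Then 38.8 x² + x − 7.67 = 0, giving x = 0.432 V (positive root), so V_SG = 1.5 V.
I_D = (V_DD − V_SG)/R = (8.74 − 1.5) / 48.2 = 0.15 mA.

V_SG = 1.50 V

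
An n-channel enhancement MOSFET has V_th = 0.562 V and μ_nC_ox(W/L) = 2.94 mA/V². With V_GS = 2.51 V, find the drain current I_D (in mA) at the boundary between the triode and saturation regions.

I_D = 5.58 mA

At the boundary V_DS = V_ov = V_GS − V_th = 2.51 − 0.562 = 1.95 V.
I_D = ½ k_n V_ov² = 0.5 × 2.94 × 1.95² = 5.58 mA.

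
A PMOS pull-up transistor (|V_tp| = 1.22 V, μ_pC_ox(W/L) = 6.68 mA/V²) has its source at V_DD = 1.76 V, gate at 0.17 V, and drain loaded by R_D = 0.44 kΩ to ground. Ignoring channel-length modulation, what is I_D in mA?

I_D = 0.457 mA

V_SG = V_DD − V_G = 1.76 − 0.17 = 1.59 V, so V_ov = 1.59 − 1.22 = 0.37 V.
Assume saturation: I_D = ½ k_p V_ov² = 0.5 × 6.68 × 0.37² = 0.457 mA, giving V_SD = V_DD − I_D R_D = 1.76 − 0.457 × 0.44 = 1.56 V.
V_SD = 1.56 V ≥ V_ov = 0.37 V, confirming saturation.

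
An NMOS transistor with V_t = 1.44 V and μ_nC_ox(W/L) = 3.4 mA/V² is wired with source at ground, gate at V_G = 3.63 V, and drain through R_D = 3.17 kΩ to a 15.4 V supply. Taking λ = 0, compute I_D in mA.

V_GS = V_G = 3.63 V, so V_ov = 3.63 − 1.44 = 2.19 V.
Assume saturation: I_D = ½ k_n V_ov² = 0.5 × 3.4 × 2.19² = 8.15 mA, giving V_DS = V_DD − I_D R_D = 15.4 − 8.15 × 3.17 = -10.4 V.
But -10.4 V < V_ov = 2.19 V, so the device is actually in triode.
In triode I_D = k_n[V_ov V_DS − ½ V_DS²] and I_D = (V_DD − V_DS)/R_D. Equating: 5.39 V_DS² − 24.6 V_DS + 15.4 = 0, giving V_DS = 0.749 V (the root below V_ov).
I_D = (15.4 − 0.749) / 3.17 = 4.62 mA.

I_D = 4.62 mA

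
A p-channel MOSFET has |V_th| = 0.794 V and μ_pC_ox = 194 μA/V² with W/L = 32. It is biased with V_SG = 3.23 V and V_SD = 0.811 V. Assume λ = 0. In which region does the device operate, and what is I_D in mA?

Triode; I_D = 10.2 mA

k_p = μ_pC_ox · (W/L) = 6.208 mA/V².
V_ov = V_SG − |V_th| = 3.23 − 0.794 = 2.44 V.
Since V_SD = 0.811 V < V_ov = 2.44 V, the device is in the triode region.
I_D = k_p [V_ov · V_SD − ½ V_SD²] = 6.208 × [2.44 × 0.811 − 0.5 × 0.811²] = 10.2 mA.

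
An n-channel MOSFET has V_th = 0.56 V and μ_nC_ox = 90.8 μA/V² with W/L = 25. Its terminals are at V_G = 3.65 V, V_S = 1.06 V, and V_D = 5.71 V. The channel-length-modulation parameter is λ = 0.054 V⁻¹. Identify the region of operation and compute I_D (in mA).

V_GS = V_G − V_S = 3.65 − 1.06 = 2.59 V; V_DS = V_D − V_S = 5.71 − 1.06 = 4.65 V.
k_n = μ_nC_ox · (W/L) = 2.27 mA/V².
V_ov = V_GS − V_th = 2.59 − 0.56 = 2.03 V.
Since V_DS = 4.65 V ≥ V_ov = 2.03 V, the device is in saturation.
I_D = ½ k_n V_ov² (1 + λ V_DS) = 0.5 × 2.27 × 2.03² × (1 + 0.054 × 4.65) = 5.85 mA.

Saturation; I_D = 5.85 mA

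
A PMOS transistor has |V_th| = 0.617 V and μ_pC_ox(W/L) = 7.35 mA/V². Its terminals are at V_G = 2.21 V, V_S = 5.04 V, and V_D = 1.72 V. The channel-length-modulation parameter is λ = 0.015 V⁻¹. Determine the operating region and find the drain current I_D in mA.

Saturation; I_D = 18.9 mA

V_SG = V_S − V_G = 5.04 − 2.21 = 2.83 V; V_SD = V_S − V_D = 5.04 − 1.72 = 3.32 V.
V_ov = V_SG − |V_th| = 2.83 − 0.617 = 2.21 V.
Since V_SD = 3.32 V ≥ V_ov = 2.21 V, the device is in saturation.
I_D = ½ k_p V_ov² (1 + λ V_SD) = 0.5 × 7.35 × 2.21² × (1 + 0.015 × 3.32) = 18.9 mA.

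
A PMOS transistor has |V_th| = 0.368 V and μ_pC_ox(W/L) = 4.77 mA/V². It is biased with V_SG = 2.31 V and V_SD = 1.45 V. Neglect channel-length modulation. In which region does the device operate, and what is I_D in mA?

V_ov = V_SG − |V_th| = 2.31 − 0.368 = 1.94 V.
Since V_SD = 1.45 V < V_ov = 1.94 V, the device is in the triode region.
I_D = k_p [V_ov · V_SD − ½ V_SD²] = 4.77 × [1.94 × 1.45 − 0.5 × 1.45²] = 8.42 mA.

Triode; I_D = 8.42 mA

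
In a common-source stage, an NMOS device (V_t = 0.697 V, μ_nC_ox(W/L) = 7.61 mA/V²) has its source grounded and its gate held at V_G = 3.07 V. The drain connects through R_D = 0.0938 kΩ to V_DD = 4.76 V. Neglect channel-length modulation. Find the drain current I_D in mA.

V_GS = V_G = 3.07 V, so V_ov = 3.07 − 0.697 = 2.37 V.
Assume saturation: I_D = ½ k_n V_ov² = 0.5 × 7.61 × 2.37² = 21.4 mA, giving V_DS = V_DD − I_D R_D = 4.76 − 21.4 × 0.0938 = 2.75 V.
V_DS = 2.75 V ≥ V_ov = 2.37 V, confirming saturation.

I_D = 21.4 mA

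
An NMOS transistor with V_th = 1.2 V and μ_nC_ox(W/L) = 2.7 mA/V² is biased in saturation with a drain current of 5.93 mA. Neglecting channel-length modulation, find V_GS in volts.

V_GS = 3.30 V

In saturation I_D = ½ k_n (V_GS − V_th)², so V_GS − V_th = √(2 I_D / k_n) = √(2 × 5.93 / 2.7) = 2.1 V.
V_GS = 1.2 + 2.1 = 3.3 V.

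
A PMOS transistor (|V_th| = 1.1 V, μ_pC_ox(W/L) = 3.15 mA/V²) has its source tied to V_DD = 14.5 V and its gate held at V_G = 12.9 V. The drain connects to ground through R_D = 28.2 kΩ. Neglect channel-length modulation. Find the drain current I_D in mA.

V_SG = V_DD − V_G = 14.5 − 12.9 = 1.6 V, so V_ov = 1.6 − 1.1 = 0.5 V.
Assume saturation: I_D = ½ k_p V_ov² = 0.5 × 3.15 × 0.5² = 0.394 mA, giving V_SD = V_DD − I_D R_D = 14.5 − 0.394 × 28.2 = 3.4 V.
V_SD = 3.4 V ≥ V_ov = 0.5 V, confirming saturation.

I_D = 0.394 mA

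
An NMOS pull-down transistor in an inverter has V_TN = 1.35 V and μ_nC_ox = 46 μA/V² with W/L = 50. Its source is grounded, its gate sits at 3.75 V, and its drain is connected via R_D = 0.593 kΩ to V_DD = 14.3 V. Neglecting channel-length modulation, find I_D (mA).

V_GS = V_G = 3.75 V, so V_ov = 3.75 − 1.35 = 2.4 V.
k_n = μ_nC_ox · (W/L) = 2.3 mA/V².
Assume saturation: I_D = ½ k_n V_ov² = 0.5 × 2.3 × 2.4² = 6.62 mA, giving V_DS = V_DD − I_D R_D = 14.3 − 6.62 × 0.593 = 10.4 V.
V_DS = 10.4 V ≥ V_ov = 2.4 V, confirming saturation.

I_D = 6.62 mA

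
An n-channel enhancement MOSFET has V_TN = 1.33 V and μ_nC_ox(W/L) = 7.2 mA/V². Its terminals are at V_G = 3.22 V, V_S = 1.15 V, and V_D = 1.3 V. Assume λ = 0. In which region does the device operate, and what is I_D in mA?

Triode; I_D = 0.718 mA

V_GS = V_G − V_S = 3.22 − 1.15 = 2.07 V; V_DS = V_D − V_S = 1.3 − 1.15 = 0.15 V.
V_ov = V_GS − V_TN = 2.07 − 1.33 = 0.74 V.
Since V_DS = 0.15 V < V_ov = 0.74 V, the device is in the triode region.
I_D = k_n [V_ov · V_DS − ½ V_DS²] = 7.2 × [0.74 × 0.15 − 0.5 × 0.15²] = 0.718 mA.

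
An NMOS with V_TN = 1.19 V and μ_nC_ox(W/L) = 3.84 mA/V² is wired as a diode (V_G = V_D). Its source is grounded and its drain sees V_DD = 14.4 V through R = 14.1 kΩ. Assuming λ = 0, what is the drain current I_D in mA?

I_D = 0.889 mA

With gate tied to drain, V_GS = V_DS ≥ V_GS − V_TN, so the device is in saturation.
KCL at the drain: ½ k_n (V_GS − V_TN)² = (V_DD − V_GS)/R.
Let x = V_GS − 1.19. Then 27.1 x² + x − 13.21 = 0, giving x = 0.68 V (positive root), so V_GS = 1.87 V.
I_D = (V_DD − V_GS)/R = (14.4 − 1.87) / 14.1 = 0.889 mA.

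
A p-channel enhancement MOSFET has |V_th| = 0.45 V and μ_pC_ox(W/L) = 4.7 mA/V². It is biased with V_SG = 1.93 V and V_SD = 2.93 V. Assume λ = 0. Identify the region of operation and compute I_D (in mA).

V_ov = V_SG − |V_th| = 1.93 − 0.45 = 1.48 V.
Since V_SD = 2.93 V ≥ V_ov = 1.48 V, the device is in saturation.
I_D = ½ k_p V_ov² = 0.5 × 4.7 × 1.48² = 5.15 mA.

Saturation; I_D = 5.15 mA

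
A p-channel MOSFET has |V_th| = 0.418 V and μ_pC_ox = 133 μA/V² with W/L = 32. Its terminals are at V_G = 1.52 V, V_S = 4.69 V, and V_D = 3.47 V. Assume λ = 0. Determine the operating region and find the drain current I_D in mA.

Triode; I_D = 11.1 mA

V_SG = V_S − V_G = 4.69 − 1.52 = 3.17 V; V_SD = V_S − V_D = 4.69 − 3.47 = 1.22 V.
k_p = μ_pC_ox · (W/L) = 4.256 mA/V².
V_ov = V_SG − |V_th| = 3.17 − 0.418 = 2.75 V.
Since V_SD = 1.22 V < V_ov = 2.75 V, the device is in the triode region.
I_D = k_p [V_ov · V_SD − ½ V_SD²] = 4.256 × [2.75 × 1.22 − 0.5 × 1.22²] = 11.1 mA.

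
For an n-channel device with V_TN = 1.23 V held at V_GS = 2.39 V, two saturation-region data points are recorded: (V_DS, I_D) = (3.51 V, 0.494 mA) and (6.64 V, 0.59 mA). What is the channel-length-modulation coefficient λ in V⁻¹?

With V_GS fixed, I_D ∝ (1 + λ V_DS) in saturation, so I_D2/I_D1 = (1 + λ V_DS2)/(1 + λ V_DS1).
0.59/0.494 = 1.194 = (1 + 6.64 λ)/(1 + 3.51 λ).
Solving: λ (I_D1 V_DS2 − I_D2 V_DS1) = I_D2 − I_D1, so λ = (0.59 − 0.494) / (0.494 × 6.64 − 0.59 × 3.51) = 0.096 / 1.21 = 0.0794 V⁻¹.

λ = 0.0794 V⁻¹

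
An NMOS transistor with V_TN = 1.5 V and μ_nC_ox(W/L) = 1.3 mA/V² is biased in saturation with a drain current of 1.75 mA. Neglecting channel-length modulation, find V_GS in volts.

V_GS = 3.14 V

In saturation I_D = ½ k_n (V_GS − V_TN)², so V_GS − V_TN = √(2 I_D / k_n) = √(2 × 1.75 / 1.3) = 1.64 V.
V_GS = 1.5 + 1.64 = 3.14 V.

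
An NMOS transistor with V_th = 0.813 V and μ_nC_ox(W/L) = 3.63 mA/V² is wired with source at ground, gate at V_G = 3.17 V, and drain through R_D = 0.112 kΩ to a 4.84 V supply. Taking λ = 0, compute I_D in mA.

V_GS = V_G = 3.17 V, so V_ov = 3.17 − 0.813 = 2.36 V.
Assume saturation: I_D = ½ k_n V_ov² = 0.5 × 3.63 × 2.36² = 10.1 mA, giving V_DS = V_DD − I_D R_D = 4.84 − 10.1 × 0.112 = 3.71 V.
V_DS = 3.71 V ≥ V_ov = 2.36 V, confirming saturation.

I_D = 10.1 mA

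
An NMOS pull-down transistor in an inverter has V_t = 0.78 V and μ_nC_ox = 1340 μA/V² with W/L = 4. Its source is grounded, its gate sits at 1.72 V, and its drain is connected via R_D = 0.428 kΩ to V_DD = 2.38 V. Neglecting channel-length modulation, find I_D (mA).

V_GS = V_G = 1.72 V, so V_ov = 1.72 − 0.78 = 0.94 V.
k_n = μ_nC_ox · (W/L) = 5.36 mA/V².
Assume saturation: I_D = ½ k_n V_ov² = 0.5 × 5.36 × 0.94² = 2.37 mA, giving V_DS = V_DD − I_D R_D = 2.38 − 2.37 × 0.428 = 1.37 V.
V_DS = 1.37 V ≥ V_ov = 0.94 V, confirming saturation.

I_D = 2.37 mA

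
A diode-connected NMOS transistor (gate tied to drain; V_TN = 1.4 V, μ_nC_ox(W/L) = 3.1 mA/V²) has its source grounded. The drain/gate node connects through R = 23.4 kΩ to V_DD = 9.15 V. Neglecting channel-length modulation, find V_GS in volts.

With gate tied to drain, V_GS = V_DS ≥ V_GS − V_TN, so the device is in saturation.
KCL at the drain: ½ k_n (V_GS − V_TN)² = (V_DD − V_GS)/R.
Let x = V_GS − 1.4. Then 36.3 x² + x − 7.75 = 0, giving x = 0.449 V (positive root), so V_GS = 1.85 V.
I_D = (V_DD − V_GS)/R = (9.15 − 1.85) / 23.4 = 0.312 mA.

V_GS = 1.85 V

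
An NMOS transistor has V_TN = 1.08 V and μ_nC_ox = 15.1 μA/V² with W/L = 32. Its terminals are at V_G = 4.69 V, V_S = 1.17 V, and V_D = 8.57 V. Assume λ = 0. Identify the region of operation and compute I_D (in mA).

V_GS = V_G − V_S = 4.69 − 1.17 = 3.52 V; V_DS = V_D − V_S = 8.57 − 1.17 = 7.4 V.
k_n = μ_nC_ox · (W/L) = 0.4832 mA/V².
V_ov = V_GS − V_TN = 3.52 − 1.08 = 2.44 V.
Since V_DS = 7.4 V ≥ V_ov = 2.44 V, the device is in saturation.
I_D = ½ k_n V_ov² = 0.5 × 0.4832 × 2.44² = 1.44 mA.

Saturation; I_D = 1.44 mA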